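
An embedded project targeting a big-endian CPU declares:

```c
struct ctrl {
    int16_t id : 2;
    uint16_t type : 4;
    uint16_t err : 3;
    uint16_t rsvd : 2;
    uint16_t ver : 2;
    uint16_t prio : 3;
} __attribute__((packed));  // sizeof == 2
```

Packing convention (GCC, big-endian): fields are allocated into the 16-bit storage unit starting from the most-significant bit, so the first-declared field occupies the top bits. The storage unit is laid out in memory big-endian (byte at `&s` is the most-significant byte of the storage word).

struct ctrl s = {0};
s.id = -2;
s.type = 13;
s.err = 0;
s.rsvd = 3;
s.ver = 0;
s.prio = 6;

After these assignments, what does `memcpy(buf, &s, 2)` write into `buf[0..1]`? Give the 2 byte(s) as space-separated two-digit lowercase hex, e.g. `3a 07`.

[14+:2] id=-2 & 0x3 = 0x2; word=0x8000
[10+:4] type=13 & 0xf = 0xd; word=0xb400
[7+:3] err=0 & 0x7 = 0x0; word=0xb400
[5+:2] rsvd=3 & 0x3 = 0x3; word=0xb460
[3+:2] ver=0 & 0x3 = 0x0; word=0xb460
[0+:3] prio=6 & 0x7 = 0x6; word=0xb466
word = 0xb466 → big-endian bytes:
  [0]=0xb4  [1]=0x66

b4 66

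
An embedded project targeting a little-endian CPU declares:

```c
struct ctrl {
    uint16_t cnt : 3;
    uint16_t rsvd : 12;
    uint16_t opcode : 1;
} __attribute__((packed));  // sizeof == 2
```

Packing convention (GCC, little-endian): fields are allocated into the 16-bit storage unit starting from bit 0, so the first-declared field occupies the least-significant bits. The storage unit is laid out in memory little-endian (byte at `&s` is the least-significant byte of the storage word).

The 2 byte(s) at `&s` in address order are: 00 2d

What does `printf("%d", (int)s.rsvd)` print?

1440

[0]=0x00 [1]=0x2d (little-endian) → word 0x2d00
cnt [0+:3] = (word>>0) & 0x7 = 0
rsvd [3+:12] = (word>>3) & 0xfff = 1440  ←
opcode [15+:1] = (word>>15) & 0x1 = 0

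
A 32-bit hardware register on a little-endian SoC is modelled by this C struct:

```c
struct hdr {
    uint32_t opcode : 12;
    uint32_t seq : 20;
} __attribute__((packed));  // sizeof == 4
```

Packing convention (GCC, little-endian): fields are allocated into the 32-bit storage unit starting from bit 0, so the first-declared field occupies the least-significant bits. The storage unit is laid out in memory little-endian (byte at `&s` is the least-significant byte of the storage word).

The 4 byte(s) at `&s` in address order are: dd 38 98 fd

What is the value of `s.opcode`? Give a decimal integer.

2269

[0]=0xdd [1]=0x38 [2]=0x98 [3]=0xfd (little-endian) → word 0xfd9838dd
opcode:12 @ bit 0 → (0xfd9838dd>>0)&0xfff = 0x8dd  ←
seq:20 @ bit 12 → (0xfd9838dd>>12)&0xfffff = 0xfd983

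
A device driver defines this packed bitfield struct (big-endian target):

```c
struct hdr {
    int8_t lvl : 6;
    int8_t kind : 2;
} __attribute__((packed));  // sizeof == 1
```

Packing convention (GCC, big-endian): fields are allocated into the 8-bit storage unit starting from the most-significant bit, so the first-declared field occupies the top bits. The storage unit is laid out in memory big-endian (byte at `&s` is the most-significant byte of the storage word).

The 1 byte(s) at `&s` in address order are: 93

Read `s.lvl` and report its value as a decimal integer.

-28

[0]=0x93 (big-endian) → word 0x93
lvl:6 @ bit 2 → (0x93>>2)&0x3f = 0x24  ←
kind:2 @ bit 0 → (0x93>>0)&0x3 = 0x3
lvl signed 6b, MSB=1: 36 - 64 = -28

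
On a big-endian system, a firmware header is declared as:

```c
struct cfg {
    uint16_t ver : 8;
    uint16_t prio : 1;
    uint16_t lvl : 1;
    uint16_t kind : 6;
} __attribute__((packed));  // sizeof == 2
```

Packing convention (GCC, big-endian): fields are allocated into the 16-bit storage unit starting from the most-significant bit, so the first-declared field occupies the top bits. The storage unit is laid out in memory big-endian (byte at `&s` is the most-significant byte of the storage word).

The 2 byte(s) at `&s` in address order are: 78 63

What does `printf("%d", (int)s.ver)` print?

[0]=0x78 [1]=0x63 (big-endian) → word 0x7863
ver [8+:8] = (word>>8) & 0xff = 120  ←
prio [7+:1] = (word>>7) & 0x1 = 0
lvl [6+:1] = (word>>6) & 0x1 = 1
kind [0+:6] = (word>>0) & 0x3f = 35

120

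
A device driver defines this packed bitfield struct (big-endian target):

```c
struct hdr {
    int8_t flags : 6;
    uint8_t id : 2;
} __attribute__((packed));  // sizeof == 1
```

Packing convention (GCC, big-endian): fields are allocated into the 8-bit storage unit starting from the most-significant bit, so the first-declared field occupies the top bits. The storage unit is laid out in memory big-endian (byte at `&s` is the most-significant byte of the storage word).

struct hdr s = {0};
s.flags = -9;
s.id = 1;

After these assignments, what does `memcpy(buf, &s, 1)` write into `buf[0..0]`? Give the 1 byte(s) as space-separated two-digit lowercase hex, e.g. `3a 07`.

dd

[2+:6] flags=-9 & 0x3f = 0x37; word=0xdc
[0+:2] id=1 & 0x3 = 0x1; word=0xdd
word = 0xdd → big-endian bytes:
  [0]=0xdd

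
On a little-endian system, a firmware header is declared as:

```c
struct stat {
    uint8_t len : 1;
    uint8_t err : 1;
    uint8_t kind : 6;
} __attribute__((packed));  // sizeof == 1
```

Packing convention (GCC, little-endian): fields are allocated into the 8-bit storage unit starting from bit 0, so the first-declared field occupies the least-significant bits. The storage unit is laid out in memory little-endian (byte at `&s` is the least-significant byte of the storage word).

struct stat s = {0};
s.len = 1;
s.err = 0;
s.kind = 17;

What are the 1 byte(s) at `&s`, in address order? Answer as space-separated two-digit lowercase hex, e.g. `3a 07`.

45

[0+:1] len=1 & 0x1 = 0x1; word=0x01
[1+:1] err=0 & 0x1 = 0x0; word=0x01
[2+:6] kind=17 & 0x3f = 0x11; word=0x45
word = 0x45 → little-endian bytes:
  [0]=0x45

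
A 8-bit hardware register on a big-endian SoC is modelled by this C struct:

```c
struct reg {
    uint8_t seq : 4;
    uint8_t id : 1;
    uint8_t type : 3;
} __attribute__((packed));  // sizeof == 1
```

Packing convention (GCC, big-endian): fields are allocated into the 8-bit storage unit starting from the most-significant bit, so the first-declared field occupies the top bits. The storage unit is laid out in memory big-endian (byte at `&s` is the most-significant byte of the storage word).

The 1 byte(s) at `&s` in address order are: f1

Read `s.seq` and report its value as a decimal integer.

15

[0]=0xf1 (big-endian) → word 0xf1
seq:4 @ bit 4 → (0xf1>>4)&0xf = 0xf  ←
id:1 @ bit 3 → (0xf1>>3)&0x1 = 0x0
type:3 @ bit 0 → (0xf1>>0)&0x7 = 0x1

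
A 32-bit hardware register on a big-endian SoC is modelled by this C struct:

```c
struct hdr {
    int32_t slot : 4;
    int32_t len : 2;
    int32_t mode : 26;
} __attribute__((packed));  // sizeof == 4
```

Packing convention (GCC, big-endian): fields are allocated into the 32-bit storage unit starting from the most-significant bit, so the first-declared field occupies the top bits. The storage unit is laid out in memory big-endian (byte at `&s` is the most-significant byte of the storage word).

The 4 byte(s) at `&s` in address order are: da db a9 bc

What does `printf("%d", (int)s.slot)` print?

[0]=0xda [1]=0xdb [2]=0xa9 [3]=0xbc (big-endian) → word 0xdadba9bc
slot:4 @ bit 28 → (0xdadba9bc>>28)&0xf = 0xd  ←
len:2 @ bit 26 → (0xdadba9bc>>26)&0x3 = 0x2
mode:26 @ bit 0 → (0xdadba9bc>>0)&0x3ffffff = 0x2dba9bc
slot signed 4b, MSB=1: 13 - 16 = -3

-3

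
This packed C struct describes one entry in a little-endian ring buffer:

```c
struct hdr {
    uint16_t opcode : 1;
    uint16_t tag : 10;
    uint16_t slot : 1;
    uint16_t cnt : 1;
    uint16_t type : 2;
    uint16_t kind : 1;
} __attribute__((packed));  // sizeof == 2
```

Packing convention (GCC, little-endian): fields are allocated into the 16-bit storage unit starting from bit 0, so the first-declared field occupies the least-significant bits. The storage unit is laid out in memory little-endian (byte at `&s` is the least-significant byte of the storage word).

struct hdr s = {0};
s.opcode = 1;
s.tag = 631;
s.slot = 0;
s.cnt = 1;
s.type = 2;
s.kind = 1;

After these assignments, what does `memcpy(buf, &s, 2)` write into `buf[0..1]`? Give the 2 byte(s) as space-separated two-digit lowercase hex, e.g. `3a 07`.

opcode:1 = 1 → 0x1 << 0 → word 0x0001
tag:10 = 631 → 0x277 << 1 → word 0x04ef
slot:1 = 0 → 0x0 << 11 → word 0x04ef
cnt:1 = 1 → 0x1 << 12 → word 0x14ef
type:2 = 2 → 0x2 << 13 → word 0x54ef
kind:1 = 1 → 0x1 << 15 → word 0xd4ef
word = 0xd4ef → little-endian bytes:
  [0]=0xef  [1]=0xd4

ef d4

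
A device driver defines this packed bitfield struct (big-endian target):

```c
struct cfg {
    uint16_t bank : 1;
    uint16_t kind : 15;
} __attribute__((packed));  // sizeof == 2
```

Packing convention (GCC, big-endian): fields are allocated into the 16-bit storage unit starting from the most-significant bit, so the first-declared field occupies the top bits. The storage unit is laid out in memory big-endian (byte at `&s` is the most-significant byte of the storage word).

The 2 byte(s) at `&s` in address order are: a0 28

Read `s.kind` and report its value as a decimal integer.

8232

[0]=0xa0 [1]=0x28 (big-endian) → word 0xa028
bank:1 @ bit 15 → (0xa028>>15)&0x1 = 0x1
kind:15 @ bit 0 → (0xa028>>0)&0x7fff = 0x2028  ←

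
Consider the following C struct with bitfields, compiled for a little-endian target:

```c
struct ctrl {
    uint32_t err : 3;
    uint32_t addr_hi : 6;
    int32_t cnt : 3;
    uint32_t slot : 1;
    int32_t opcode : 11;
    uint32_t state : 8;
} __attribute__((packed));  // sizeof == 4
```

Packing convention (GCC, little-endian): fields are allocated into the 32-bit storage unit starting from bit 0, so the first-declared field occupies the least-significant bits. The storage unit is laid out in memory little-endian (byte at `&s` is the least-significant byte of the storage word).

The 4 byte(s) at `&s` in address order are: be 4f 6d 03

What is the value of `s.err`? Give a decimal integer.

6

[0]=0xbe [1]=0x4f [2]=0x6d [3]=0x03 (little-endian) → word 0x036d4fbe
err:3 @ bit 0 → (0x036d4fbe>>0)&0x7 = 0x6  ←
addr_hi:6 @ bit 3 → (0x036d4fbe>>3)&0x3f = 0x37
cnt:3 @ bit 9 → (0x036d4fbe>>9)&0x7 = 0x7
slot:1 @ bit 12 → (0x036d4fbe>>12)&0x1 = 0x0
opcode:11 @ bit 13 → (0x036d4fbe>>13)&0x7ff = 0x36a
state:8 @ bit 24 → (0x036d4fbe>>24)&0xff = 0x3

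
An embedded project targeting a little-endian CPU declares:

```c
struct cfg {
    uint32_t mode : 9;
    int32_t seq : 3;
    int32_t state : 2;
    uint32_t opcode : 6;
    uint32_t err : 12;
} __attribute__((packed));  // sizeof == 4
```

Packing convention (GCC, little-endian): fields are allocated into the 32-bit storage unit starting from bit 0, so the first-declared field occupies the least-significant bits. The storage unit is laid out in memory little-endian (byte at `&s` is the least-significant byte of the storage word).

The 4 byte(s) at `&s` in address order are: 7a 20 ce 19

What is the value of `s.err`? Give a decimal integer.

412

[0]=0x7a [1]=0x20 [2]=0xce [3]=0x19 (little-endian) → word 0x19ce207a
mode [0+:9] = (word>>0) & 0x1ff = 122
seq [9+:3] = (word>>9) & 0x7 = 0
state [12+:2] = (word>>12) & 0x3 = 2
opcode [14+:6] = (word>>14) & 0x3f = 56
err [20+:12] = (word>>20) & 0xfff = 412  ←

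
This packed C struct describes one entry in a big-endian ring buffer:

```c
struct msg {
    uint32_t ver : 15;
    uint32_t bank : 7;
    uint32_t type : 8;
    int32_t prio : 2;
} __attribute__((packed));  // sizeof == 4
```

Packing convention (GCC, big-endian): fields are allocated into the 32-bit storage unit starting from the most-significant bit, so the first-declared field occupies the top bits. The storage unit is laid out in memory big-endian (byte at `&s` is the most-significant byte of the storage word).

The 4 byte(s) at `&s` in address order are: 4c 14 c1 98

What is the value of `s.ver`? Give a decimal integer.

[0]=0x4c [1]=0x14 [2]=0xc1 [3]=0x98 (big-endian) → word 0x4c14c198
ver [17+:15] = (word>>17) & 0x7fff = 9738  ←
bank [10+:7] = (word>>10) & 0x7f = 48
type [2+:8] = (word>>2) & 0xff = 102
prio [0+:2] = (word>>0) & 0x3 = 0

9738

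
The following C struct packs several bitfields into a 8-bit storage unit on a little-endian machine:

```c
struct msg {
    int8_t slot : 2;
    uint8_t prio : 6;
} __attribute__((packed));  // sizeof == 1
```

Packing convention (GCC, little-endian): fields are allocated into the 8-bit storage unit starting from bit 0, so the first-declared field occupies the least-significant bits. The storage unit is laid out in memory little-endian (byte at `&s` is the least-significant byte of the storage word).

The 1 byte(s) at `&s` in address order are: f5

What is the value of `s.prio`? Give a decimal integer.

61

[0]=0xf5 (little-endian) → word 0xf5
slot [0+:2] = (word>>0) & 0x3 = 1
prio [2+:6] = (word>>2) & 0x3f = 61  ←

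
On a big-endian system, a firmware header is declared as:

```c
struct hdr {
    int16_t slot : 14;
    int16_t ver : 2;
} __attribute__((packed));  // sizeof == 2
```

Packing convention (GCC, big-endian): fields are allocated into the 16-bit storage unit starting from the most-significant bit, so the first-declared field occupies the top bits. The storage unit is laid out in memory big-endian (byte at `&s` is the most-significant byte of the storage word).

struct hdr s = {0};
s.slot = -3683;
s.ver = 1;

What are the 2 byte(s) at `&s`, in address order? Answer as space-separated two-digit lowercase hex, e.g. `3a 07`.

slot (14b) val=-3683 bits=0x319d at bit 2: 0xc674
ver (2b) val=1 bits=0x1 at bit 0: 0xc675
word = 0xc675 → big-endian bytes:
  [0]=0xc6  [1]=0x75

c6 75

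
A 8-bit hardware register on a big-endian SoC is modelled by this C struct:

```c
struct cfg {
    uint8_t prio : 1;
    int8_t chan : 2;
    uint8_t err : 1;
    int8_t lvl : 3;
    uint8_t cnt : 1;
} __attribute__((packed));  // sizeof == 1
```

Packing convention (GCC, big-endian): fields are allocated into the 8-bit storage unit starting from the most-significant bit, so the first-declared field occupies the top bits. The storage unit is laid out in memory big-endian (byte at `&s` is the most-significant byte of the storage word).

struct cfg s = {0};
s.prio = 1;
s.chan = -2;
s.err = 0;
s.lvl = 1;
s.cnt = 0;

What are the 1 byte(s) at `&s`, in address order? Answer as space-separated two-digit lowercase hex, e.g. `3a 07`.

c2

[7+:1] prio=1 & 0x1 = 0x1; word=0x80
[5+:2] chan=-2 & 0x3 = 0x2; word=0xc0
[4+:1] err=0 & 0x1 = 0x0; word=0xc0
[1+:3] lvl=1 & 0x7 = 0x1; word=0xc2
[0+:1] cnt=0 & 0x1 = 0x0; word=0xc2
word = 0xc2 → big-endian bytes:
  [0]=0xc2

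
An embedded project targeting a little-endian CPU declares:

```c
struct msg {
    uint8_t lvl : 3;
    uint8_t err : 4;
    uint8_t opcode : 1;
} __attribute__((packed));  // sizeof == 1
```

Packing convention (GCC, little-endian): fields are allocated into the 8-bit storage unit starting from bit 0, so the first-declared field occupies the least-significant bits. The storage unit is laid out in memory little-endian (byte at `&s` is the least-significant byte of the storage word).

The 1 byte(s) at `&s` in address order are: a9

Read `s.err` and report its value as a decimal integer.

5

[0]=0xa9 (little-endian) → word 0xa9
lvl:3 @ bit 0 → (0xa9>>0)&0x7 = 0x1
err:4 @ bit 3 → (0xa9>>3)&0xf = 0x5  ←
opcode:1 @ bit 7 → (0xa9>>7)&0x1 = 0x1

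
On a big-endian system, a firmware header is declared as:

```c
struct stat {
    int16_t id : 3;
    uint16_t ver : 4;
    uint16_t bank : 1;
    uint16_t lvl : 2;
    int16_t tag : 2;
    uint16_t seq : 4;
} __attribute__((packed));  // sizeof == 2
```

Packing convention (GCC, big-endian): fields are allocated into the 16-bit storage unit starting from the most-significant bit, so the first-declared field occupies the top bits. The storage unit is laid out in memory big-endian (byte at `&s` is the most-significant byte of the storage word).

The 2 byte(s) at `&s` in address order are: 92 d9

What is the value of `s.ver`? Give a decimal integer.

9

[0]=0x92 [1]=0xd9 (big-endian) → word 0x92d9
id:3 @ bit 13 → (0x92d9>>13)&0x7 = 0x4
ver:4 @ bit 9 → (0x92d9>>9)&0xf = 0x9  ←
bank:1 @ bit 8 → (0x92d9>>8)&0x1 = 0x0
lvl:2 @ bit 6 → (0x92d9>>6)&0x3 = 0x3
tag:2 @ bit 4 → (0x92d9>>4)&0x3 = 0x1
seq:4 @ bit 0 → (0x92d9>>0)&0xf = 0x9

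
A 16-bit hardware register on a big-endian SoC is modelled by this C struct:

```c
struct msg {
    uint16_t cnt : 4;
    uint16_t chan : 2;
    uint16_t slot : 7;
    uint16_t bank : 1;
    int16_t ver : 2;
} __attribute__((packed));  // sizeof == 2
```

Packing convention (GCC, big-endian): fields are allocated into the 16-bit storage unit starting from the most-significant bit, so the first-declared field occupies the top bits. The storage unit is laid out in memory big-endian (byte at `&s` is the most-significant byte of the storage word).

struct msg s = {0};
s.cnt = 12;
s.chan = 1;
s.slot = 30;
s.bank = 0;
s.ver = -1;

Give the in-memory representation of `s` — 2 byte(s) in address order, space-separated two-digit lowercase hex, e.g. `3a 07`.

cnt:4 = 12 → 0xc << 12 → word 0xc000
chan:2 = 1 → 0x1 << 10 → word 0xc400
slot:7 = 30 → 0x1e << 3 → word 0xc4f0
bank:1 = 0 → 0x0 << 2 → word 0xc4f0
ver:2 = -1 → 0x3 << 0 → word 0xc4f3
word = 0xc4f3 → big-endian bytes:
  [0]=0xc4  [1]=0xf3

c4 f3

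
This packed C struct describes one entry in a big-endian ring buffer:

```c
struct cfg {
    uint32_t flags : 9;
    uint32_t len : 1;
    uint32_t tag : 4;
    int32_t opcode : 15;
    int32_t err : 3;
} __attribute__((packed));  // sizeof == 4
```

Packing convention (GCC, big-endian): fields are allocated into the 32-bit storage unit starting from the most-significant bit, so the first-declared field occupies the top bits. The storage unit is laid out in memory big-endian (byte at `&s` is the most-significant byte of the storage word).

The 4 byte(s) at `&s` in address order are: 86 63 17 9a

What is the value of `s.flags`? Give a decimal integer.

268

[0]=0x86 [1]=0x63 [2]=0x17 [3]=0x9a (big-endian) → word 0x8663179a
flags:9 @ bit 23 → (0x8663179a>>23)&0x1ff = 0x10c  ←
len:1 @ bit 22 → (0x8663179a>>22)&0x1 = 0x1
tag:4 @ bit 18 → (0x8663179a>>18)&0xf = 0x8
opcode:15 @ bit 3 → (0x8663179a>>3)&0x7fff = 0x62f3
err:3 @ bit 0 → (0x8663179a>>0)&0x7 = 0x2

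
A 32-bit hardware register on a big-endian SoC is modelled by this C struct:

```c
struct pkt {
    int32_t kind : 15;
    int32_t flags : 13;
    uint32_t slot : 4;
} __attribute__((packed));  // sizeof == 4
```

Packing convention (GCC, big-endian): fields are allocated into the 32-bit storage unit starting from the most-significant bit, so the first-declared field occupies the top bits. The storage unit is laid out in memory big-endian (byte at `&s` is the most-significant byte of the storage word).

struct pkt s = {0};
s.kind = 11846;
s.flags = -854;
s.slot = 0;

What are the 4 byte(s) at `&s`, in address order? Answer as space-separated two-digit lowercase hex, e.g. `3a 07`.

kind (15b) val=11846 bits=0x2e46 at bit 17: 0x5c8c0000
flags (13b) val=-854 bits=0x1caa at bit 4: 0x5c8dcaa0
slot (4b) val=0 bits=0x0 at bit 0: 0x5c8dcaa0
word = 0x5c8dcaa0 → big-endian bytes:
  [0]=0x5c  [1]=0x8d  [2]=0xca  [3]=0xa0

5c 8d ca a0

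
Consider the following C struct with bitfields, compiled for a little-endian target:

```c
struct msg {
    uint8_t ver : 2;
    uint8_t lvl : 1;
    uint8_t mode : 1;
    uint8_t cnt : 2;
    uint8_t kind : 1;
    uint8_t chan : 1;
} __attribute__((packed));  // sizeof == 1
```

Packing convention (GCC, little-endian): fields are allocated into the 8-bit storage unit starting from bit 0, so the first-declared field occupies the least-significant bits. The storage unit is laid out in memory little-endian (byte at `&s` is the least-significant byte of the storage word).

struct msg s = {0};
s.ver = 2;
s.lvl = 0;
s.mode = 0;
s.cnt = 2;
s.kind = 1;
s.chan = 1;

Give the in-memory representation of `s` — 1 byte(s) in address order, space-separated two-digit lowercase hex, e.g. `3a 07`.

e2

[0+:2] ver=2 & 0x3 = 0x2; word=0x02
[2+:1] lvl=0 & 0x1 = 0x0; word=0x02
[3+:1] mode=0 & 0x1 = 0x0; word=0x02
[4+:2] cnt=2 & 0x3 = 0x2; word=0x22
[6+:1] kind=1 & 0x1 = 0x1; word=0x62
[7+:1] chan=1 & 0x1 = 0x1; word=0xe2
word = 0xe2 → little-endian bytes:
  [0]=0xe2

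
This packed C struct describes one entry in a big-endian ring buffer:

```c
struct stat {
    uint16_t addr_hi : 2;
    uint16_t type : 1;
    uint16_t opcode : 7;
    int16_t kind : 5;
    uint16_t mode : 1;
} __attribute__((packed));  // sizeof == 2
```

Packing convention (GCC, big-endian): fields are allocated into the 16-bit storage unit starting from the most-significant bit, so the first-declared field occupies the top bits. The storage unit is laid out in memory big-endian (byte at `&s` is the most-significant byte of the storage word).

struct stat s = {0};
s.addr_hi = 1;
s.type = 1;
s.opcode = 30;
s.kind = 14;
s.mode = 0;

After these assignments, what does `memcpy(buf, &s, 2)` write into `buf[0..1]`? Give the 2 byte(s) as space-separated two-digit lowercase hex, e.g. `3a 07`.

67 9c

addr_hi:2 = 1 → 0x1 << 14 → word 0x4000
type:1 = 1 → 0x1 << 13 → word 0x6000
opcode:7 = 30 → 0x1e << 6 → word 0x6780
kind:5 = 14 → 0xe << 1 → word 0x679c
mode:1 = 0 → 0x0 << 0 → word 0x679c
word = 0x679c → big-endian bytes:
  [0]=0x67  [1]=0x9c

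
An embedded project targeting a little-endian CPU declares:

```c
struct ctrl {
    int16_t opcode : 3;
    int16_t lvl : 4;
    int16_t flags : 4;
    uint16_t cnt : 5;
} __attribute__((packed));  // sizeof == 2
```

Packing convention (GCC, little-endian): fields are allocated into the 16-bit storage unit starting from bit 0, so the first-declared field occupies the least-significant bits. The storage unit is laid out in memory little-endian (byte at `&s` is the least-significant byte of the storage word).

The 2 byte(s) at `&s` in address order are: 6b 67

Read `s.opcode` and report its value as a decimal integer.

[0]=0x6b [1]=0x67 (little-endian) → word 0x676b
opcode:3 @ bit 0 → (0x676b>>0)&0x7 = 0x3  ←
lvl:4 @ bit 3 → (0x676b>>3)&0xf = 0xd
flags:4 @ bit 7 → (0x676b>>7)&0xf = 0xe
cnt:5 @ bit 11 → (0x676b>>11)&0x1f = 0xc
opcode signed 3b, MSB=0: value = 3

3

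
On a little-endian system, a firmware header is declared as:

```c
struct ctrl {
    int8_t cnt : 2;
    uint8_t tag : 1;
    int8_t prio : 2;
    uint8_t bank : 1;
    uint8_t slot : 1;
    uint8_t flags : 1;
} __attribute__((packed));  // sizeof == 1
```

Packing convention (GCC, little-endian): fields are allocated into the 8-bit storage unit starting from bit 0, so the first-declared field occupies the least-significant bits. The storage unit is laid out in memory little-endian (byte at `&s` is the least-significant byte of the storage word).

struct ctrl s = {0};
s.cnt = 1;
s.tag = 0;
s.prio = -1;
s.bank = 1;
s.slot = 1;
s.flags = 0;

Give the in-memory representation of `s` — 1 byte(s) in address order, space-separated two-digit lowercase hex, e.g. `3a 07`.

79

[0+:2] cnt=1 & 0x3 = 0x1; word=0x01
[2+:1] tag=0 & 0x1 = 0x0; word=0x01
[3+:2] prio=-1 & 0x3 = 0x3; word=0x19
[5+:1] bank=1 & 0x1 = 0x1; word=0x39
[6+:1] slot=1 & 0x1 = 0x1; word=0x79
[7+:1] flags=0 & 0x1 = 0x0; word=0x79
word = 0x79 → little-endian bytes:
  [0]=0x79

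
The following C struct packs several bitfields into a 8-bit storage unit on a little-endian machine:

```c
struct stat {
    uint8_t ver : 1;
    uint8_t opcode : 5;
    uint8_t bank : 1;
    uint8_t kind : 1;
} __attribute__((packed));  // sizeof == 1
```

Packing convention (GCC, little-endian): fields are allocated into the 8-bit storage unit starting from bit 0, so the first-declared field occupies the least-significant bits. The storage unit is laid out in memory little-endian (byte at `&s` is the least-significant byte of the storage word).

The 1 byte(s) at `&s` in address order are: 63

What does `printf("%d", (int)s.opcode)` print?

17

[0]=0x63 (little-endian) → word 0x63
ver:1 @ bit 0 → (0x63>>0)&0x1 = 0x1
opcode:5 @ bit 1 → (0x63>>1)&0x1f = 0x11  ←
bank:1 @ bit 6 → (0x63>>6)&0x1 = 0x1
kind:1 @ bit 7 → (0x63>>7)&0x1 = 0x0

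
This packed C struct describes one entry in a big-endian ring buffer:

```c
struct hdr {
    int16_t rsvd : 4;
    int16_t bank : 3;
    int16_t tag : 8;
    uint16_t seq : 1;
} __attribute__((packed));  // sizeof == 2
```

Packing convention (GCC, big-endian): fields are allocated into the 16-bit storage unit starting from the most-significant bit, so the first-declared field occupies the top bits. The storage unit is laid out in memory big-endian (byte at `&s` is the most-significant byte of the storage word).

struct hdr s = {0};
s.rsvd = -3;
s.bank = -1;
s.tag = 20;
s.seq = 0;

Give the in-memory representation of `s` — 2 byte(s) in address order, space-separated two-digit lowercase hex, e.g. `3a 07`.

rsvd (4b) val=-3 bits=0xd at bit 12: 0xd000
bank (3b) val=-1 bits=0x7 at bit 9: 0xde00
tag (8b) val=20 bits=0x14 at bit 1: 0xde28
seq (1b) val=0 bits=0x0 at bit 0: 0xde28
word = 0xde28 → big-endian bytes:
  [0]=0xde  [1]=0x28

de 28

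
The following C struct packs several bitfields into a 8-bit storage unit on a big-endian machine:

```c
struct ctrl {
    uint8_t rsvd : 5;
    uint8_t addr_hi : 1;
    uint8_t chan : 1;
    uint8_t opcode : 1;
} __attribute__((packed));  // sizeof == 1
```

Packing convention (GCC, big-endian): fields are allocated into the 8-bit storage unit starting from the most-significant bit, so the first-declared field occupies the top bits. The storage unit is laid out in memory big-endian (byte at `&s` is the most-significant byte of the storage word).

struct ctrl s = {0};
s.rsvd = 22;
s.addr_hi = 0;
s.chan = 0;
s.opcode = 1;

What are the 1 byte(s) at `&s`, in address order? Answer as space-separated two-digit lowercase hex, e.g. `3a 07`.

rsvd (5b) val=22 bits=0x16 at bit 3: 0xb0
addr_hi (1b) val=0 bits=0x0 at bit 2: 0xb0
chan (1b) val=0 bits=0x0 at bit 1: 0xb0
opcode (1b) val=1 bits=0x1 at bit 0: 0xb1
word = 0xb1 → big-endian bytes:
  [0]=0xb1

b1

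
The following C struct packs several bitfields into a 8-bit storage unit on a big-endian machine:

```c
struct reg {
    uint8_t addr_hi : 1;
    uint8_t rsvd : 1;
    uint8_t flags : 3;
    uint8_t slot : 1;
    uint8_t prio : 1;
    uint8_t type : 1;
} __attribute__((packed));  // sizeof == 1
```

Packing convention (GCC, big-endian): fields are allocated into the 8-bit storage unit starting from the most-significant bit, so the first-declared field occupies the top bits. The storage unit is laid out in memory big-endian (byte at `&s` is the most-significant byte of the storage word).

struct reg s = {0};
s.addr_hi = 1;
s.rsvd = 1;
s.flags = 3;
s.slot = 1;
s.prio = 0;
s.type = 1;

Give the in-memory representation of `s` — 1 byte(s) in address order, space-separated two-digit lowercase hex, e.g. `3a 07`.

addr_hi (1b) val=1 bits=0x1 at bit 7: 0x80
rsvd (1b) val=1 bits=0x1 at bit 6: 0xc0
flags (3b) val=3 bits=0x3 at bit 3: 0xd8
slot (1b) val=1 bits=0x1 at bit 2: 0xdc
prio (1b) val=0 bits=0x0 at bit 1: 0xdc
type (1b) val=1 bits=0x1 at bit 0: 0xdd
word = 0xdd → big-endian bytes:
  [0]=0xdd

dd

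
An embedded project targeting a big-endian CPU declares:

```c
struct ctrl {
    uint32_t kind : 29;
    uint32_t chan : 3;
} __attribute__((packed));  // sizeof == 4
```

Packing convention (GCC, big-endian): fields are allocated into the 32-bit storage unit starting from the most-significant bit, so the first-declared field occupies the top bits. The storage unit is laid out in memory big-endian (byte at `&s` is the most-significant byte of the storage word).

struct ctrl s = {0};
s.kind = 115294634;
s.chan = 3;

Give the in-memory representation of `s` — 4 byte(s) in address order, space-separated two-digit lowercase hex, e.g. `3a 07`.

36 fa 0d 53

kind (29b) val=115294634 bits=0x6df41aa at bit 3: 0x36fa0d50
chan (3b) val=3 bits=0x3 at bit 0: 0x36fa0d53
word = 0x36fa0d53 → big-endian bytes:
  [0]=0x36  [1]=0xfa  [2]=0x0d  [3]=0x53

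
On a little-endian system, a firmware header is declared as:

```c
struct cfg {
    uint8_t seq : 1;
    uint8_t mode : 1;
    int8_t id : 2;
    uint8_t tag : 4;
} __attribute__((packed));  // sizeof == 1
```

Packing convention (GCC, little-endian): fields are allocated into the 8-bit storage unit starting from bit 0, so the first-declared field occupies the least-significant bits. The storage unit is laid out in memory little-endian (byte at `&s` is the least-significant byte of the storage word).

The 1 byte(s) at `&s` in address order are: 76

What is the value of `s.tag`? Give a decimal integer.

[0]=0x76 (little-endian) → word 0x76
seq:1 @ bit 0 → (0x76>>0)&0x1 = 0x0
mode:1 @ bit 1 → (0x76>>1)&0x1 = 0x1
id:2 @ bit 2 → (0x76>>2)&0x3 = 0x1
tag:4 @ bit 4 → (0x76>>4)&0xf = 0x7  ←

7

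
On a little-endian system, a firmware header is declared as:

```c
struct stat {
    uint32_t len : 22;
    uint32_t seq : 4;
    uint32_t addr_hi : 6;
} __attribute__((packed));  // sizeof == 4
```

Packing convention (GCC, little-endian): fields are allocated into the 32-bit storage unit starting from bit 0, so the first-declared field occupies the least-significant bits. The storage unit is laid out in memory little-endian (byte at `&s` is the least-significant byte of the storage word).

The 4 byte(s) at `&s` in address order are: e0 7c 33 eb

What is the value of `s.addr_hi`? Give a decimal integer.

58

[0]=0xe0 [1]=0x7c [2]=0x33 [3]=0xeb (little-endian) → word 0xeb337ce0
len:22 @ bit 0 → (0xeb337ce0>>0)&0x3fffff = 0x337ce0
seq:4 @ bit 22 → (0xeb337ce0>>22)&0xf = 0xc
addr_hi:6 @ bit 26 → (0xeb337ce0>>26)&0x3f = 0x3a  ←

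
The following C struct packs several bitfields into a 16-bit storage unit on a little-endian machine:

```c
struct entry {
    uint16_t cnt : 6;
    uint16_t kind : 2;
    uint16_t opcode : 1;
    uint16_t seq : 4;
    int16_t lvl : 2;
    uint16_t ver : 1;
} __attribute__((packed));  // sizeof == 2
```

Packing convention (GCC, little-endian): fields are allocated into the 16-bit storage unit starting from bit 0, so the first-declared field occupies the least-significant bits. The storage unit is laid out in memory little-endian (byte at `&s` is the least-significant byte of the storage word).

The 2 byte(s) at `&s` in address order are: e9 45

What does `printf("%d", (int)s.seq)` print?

[0]=0xe9 [1]=0x45 (little-endian) → word 0x45e9
cnt [0+:6] = (word>>0) & 0x3f = 41
kind [6+:2] = (word>>6) & 0x3 = 3
opcode [8+:1] = (word>>8) & 0x1 = 1
seq [9+:4] = (word>>9) & 0xf = 2  ←
lvl [13+:2] = (word>>13) & 0x3 = 2
ver [15+:1] = (word>>15) & 0x1 = 0

2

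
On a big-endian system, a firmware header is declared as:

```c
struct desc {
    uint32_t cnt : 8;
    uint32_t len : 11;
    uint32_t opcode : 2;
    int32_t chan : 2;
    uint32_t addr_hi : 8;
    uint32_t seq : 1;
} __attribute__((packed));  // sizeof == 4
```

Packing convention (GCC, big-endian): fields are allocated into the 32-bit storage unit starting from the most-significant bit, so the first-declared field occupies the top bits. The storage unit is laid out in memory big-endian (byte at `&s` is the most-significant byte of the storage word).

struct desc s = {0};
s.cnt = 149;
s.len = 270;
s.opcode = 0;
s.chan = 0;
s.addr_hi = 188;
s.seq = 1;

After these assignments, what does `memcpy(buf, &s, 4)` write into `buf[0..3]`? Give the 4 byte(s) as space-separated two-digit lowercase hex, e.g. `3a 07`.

cnt:8 = 149 → 0x95 << 24 → word 0x95000000
len:11 = 270 → 0x10e << 13 → word 0x9521c000
opcode:2 = 0 → 0x0 << 11 → word 0x9521c000
chan:2 = 0 → 0x0 << 9 → word 0x9521c000
addr_hi:8 = 188 → 0xbc << 1 → word 0x9521c178
seq:1 = 1 → 0x1 << 0 → word 0x9521c179
word = 0x9521c179 → big-endian bytes:
  [0]=0x95  [1]=0x21  [2]=0xc1  [3]=0x79

95 21 c1 79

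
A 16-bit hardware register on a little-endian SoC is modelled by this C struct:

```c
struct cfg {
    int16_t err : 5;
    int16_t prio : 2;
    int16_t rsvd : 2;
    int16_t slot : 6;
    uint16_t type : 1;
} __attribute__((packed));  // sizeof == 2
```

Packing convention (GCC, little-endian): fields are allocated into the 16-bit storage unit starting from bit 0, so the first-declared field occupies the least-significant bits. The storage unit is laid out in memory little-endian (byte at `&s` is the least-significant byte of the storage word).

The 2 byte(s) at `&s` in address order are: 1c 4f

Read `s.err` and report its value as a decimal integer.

[0]=0x1c [1]=0x4f (little-endian) → word 0x4f1c
err:5 @ bit 0 → (0x4f1c>>0)&0x1f = 0x1c  ←
prio:2 @ bit 5 → (0x4f1c>>5)&0x3 = 0x0
rsvd:2 @ bit 7 → (0x4f1c>>7)&0x3 = 0x2
slot:6 @ bit 9 → (0x4f1c>>9)&0x3f = 0x27
type:1 @ bit 15 → (0x4f1c>>15)&0x1 = 0x0
err signed 5b, MSB=1: 28 - 32 = -4

-4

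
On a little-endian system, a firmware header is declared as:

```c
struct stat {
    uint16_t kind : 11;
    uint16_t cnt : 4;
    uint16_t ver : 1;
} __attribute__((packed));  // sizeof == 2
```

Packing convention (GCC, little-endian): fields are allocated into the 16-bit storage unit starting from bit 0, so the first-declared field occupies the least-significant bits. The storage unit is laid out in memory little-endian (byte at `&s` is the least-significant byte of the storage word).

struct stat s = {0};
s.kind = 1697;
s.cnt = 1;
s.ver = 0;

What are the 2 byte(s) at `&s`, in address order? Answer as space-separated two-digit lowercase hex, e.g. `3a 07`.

kind (11b) val=1697 bits=0x6a1 at bit 0: 0x06a1
cnt (4b) val=1 bits=0x1 at bit 11: 0x0ea1
ver (1b) val=0 bits=0x0 at bit 15: 0x0ea1
word = 0x0ea1 → little-endian bytes:
  [0]=0xa1  [1]=0x0e

a1 0e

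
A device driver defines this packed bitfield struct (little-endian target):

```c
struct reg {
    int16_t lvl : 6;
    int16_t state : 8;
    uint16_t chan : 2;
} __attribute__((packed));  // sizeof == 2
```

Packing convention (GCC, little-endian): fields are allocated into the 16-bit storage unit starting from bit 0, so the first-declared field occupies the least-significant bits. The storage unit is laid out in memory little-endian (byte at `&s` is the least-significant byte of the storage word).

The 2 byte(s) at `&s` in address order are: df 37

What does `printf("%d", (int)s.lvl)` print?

31

[0]=0xdf [1]=0x37 (little-endian) → word 0x37df
lvl:6 @ bit 0 → (0x37df>>0)&0x3f = 0x1f  ←
state:8 @ bit 6 → (0x37df>>6)&0xff = 0xdf
chan:2 @ bit 14 → (0x37df>>14)&0x3 = 0x0
lvl signed 6b, MSB=0: value = 31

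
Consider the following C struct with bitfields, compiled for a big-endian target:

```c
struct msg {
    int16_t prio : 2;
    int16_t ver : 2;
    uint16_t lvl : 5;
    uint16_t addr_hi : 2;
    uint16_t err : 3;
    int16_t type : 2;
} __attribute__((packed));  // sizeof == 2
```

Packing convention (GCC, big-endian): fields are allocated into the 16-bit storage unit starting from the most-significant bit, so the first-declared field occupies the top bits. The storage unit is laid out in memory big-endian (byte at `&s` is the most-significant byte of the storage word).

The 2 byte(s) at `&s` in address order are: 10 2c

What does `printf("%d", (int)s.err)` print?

3

[0]=0x10 [1]=0x2c (big-endian) → word 0x102c
prio [14+:2] = (word>>14) & 0x3 = 0
ver [12+:2] = (word>>12) & 0x3 = 1
lvl [7+:5] = (word>>7) & 0x1f = 0
addr_hi [5+:2] = (word>>5) & 0x3 = 1
err [2+:3] = (word>>2) & 0x7 = 3  ←
type [0+:2] = (word>>0) & 0x3 = 0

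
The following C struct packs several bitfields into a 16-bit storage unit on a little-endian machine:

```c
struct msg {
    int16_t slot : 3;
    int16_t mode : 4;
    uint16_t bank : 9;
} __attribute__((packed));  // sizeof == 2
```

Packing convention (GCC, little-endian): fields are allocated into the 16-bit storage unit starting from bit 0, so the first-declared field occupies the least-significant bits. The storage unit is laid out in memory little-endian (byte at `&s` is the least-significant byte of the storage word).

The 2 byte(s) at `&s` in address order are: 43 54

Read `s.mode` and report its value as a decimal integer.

[0]=0x43 [1]=0x54 (little-endian) → word 0x5443
slot [0+:3] = (word>>0) & 0x7 = 3
mode [3+:4] = (word>>3) & 0xf = 8  ←
bank [7+:9] = (word>>7) & 0x1ff = 168
mode signed 4b, MSB=1: 8 - 16 = -8

-8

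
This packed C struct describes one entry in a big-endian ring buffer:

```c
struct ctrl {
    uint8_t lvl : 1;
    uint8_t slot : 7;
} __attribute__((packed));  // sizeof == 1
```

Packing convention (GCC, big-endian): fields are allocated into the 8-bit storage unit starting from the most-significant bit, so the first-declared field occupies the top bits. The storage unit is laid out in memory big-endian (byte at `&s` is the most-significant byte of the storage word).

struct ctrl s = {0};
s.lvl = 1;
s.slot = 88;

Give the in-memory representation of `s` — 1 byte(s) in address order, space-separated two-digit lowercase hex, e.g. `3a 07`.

d8

lvl (1b) val=1 bits=0x1 at bit 7: 0x80
slot (7b) val=88 bits=0x58 at bit 0: 0xd8
word = 0xd8 → big-endian bytes:
  [0]=0xd8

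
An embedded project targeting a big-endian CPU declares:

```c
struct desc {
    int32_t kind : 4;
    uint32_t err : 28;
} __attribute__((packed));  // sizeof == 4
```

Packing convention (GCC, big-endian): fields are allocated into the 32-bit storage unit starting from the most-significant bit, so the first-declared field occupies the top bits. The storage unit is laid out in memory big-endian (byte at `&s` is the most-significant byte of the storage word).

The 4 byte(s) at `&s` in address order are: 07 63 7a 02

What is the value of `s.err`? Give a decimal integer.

[0]=0x07 [1]=0x63 [2]=0x7a [3]=0x02 (big-endian) → word 0x07637a02
kind:4 @ bit 28 → (0x07637a02>>28)&0xf = 0x0
err:28 @ bit 0 → (0x07637a02>>0)&0xfffffff = 0x7637a02  ←

123959810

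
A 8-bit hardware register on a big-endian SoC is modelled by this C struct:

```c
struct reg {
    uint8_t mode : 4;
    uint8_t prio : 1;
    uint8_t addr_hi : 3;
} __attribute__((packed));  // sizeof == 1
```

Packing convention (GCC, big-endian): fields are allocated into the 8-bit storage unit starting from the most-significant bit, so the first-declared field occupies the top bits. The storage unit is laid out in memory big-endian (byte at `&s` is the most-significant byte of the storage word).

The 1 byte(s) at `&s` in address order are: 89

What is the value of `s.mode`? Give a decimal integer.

8

[0]=0x89 (big-endian) → word 0x89
mode [4+:4] = (word>>4) & 0xf = 8  ←
prio [3+:1] = (word>>3) & 0x1 = 1
addr_hi [0+:3] = (word>>0) & 0x7 = 1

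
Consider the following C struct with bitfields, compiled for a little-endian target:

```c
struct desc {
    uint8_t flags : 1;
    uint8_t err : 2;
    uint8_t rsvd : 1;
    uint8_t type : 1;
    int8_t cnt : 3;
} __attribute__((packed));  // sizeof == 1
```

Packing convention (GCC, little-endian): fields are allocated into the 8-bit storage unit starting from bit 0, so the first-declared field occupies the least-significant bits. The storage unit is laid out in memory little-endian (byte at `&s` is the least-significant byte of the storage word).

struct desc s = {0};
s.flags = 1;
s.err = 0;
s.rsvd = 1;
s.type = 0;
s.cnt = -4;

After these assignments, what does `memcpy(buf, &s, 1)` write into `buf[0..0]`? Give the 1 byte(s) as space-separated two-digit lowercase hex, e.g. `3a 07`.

89

flags (1b) val=1 bits=0x1 at bit 0: 0x01
err (2b) val=0 bits=0x0 at bit 1: 0x01
rsvd (1b) val=1 bits=0x1 at bit 3: 0x09
type (1b) val=0 bits=0x0 at bit 4: 0x09
cnt (3b) val=-4 bits=0x4 at bit 5: 0x89
word = 0x89 → little-endian bytes:
  [0]=0x89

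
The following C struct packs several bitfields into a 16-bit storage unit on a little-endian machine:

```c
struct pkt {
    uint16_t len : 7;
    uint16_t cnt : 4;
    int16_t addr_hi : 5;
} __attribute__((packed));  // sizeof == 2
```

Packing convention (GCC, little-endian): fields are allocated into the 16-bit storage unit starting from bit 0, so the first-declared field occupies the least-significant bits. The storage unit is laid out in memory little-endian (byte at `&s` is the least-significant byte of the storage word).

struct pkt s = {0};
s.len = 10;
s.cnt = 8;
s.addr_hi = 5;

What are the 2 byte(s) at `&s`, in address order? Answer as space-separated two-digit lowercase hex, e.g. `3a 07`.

0a 2c

len (7b) val=10 bits=0xa at bit 0: 0x000a
cnt (4b) val=8 bits=0x8 at bit 7: 0x040a
addr_hi (5b) val=5 bits=0x5 at bit 11: 0x2c0a
word = 0x2c0a → little-endian bytes:
  [0]=0x0a  [1]=0x2c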